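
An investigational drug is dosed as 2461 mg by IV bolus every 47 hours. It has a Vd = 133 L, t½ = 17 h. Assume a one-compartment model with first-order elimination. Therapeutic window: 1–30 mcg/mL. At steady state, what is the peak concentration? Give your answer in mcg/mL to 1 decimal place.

τ/t½ = 47/17 ≈ 2.7647, so fraction remaining f = (1/2)^(47/17) ≈ 0.1471.
Accumulation ratio R = 1/(1 − f) ≈ 1/0.8529 ≈ 1.1725.
Single-dose peak C₀ = D/Vd = 2461/133 ≈ 18.504 mcg/mL.
Steady-state peak Cmax,ss = C₀·R ≈ 18.504 × 1.1725 ≈ 21.696 mcg/mL.
Peak 21.7 mcg/mL vs MTC 30 mcg/mL: below toxic threshold.

21.7 mcg/mL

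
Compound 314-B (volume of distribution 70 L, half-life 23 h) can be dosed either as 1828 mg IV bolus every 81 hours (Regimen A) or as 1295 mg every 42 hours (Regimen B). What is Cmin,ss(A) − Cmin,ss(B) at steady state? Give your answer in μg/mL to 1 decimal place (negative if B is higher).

Regimen A: f = (1/2)^(81/23) ≈ 0.0871; Cmin,ss = (1828/70)·f/(1−f) ≈ 2.492 μg/mL.
Regimen B: f = (1/2)^(42/23) ≈ 0.2820; Cmin,ss = (1295/70)·f/(1−f) ≈ 7.266 μg/mL.
Difference ≈ 2.492 − 7.266 ≈ -4.774 μg/mL.

-4.8 μg/mL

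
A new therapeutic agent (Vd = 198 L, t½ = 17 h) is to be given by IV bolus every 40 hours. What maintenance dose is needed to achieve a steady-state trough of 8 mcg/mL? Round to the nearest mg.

τ/t½ = 40/17 ≈ 2.3529, so f = (1/2)^(40/17) ≈ 0.195747.
Cmin,ss = (D/Vd)·f/(1−f), so D = Cmin,ss·Vd·(1−f)/f.
D = 8 × 198 × (1−f)/f ≈ 8 × 198 × 4.10864 ≈ 6508.09 mg.

6508 mg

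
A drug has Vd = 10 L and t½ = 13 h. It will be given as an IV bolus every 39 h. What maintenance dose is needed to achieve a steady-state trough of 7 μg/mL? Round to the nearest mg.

490 mg

τ/t½ = 39/13 ≈ 3, so f = (1/2)^(39/13) ≈ 0.125000.
Cmin,ss = (D/Vd)·f/(1−f), so D = Cmin,ss·Vd·(1−f)/f.
D = 7 × 10 × (1−f)/f ≈ 7 × 10 × 7.00000 ≈ 490.00 mg.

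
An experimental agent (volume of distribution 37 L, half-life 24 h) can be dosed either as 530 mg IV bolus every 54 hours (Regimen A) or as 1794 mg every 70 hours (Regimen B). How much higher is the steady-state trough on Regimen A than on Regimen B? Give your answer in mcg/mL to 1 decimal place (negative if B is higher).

-3.6 mcg/mL

Regimen A: f = (1/2)^(54/24) ≈ 0.2102; Cmin,ss = (530/37)·f/(1−f) ≈ 3.812 mcg/mL.
Regimen B: f = (1/2)^(70/24) ≈ 0.1324; Cmin,ss = (1794/37)·f/(1−f) ≈ 7.399 mcg/mL.
Difference ≈ 3.812 − 7.399 ≈ -3.587 mcg/mL.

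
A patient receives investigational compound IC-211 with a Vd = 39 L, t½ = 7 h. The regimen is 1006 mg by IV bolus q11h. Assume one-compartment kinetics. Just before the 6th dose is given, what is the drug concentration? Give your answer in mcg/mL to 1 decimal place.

f = (1/2)^(τ/t½) = (1/2)^(11/7) ≈ 0.3365.
C₀ = D/Vd = 1006/39 ≈ 25.795 mcg/mL.
Before the 6th dose, 5 doses have been given. Superposition: Cmin = C₀·(f + f² + … + f^5).
≈ 25.795 × (0.3365 + 0.1132 + 0.0381 + 0.0128 + 0.0043) ≈ 25.795 × 0.5049 ≈ 13.024 mcg/mL.

13.0 mcg/mL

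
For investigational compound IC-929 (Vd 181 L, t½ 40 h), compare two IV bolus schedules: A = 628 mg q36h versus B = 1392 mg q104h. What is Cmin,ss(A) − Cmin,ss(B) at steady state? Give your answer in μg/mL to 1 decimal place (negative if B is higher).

2.5 μg/mL

Regimen A: f = (1/2)^(36/40) ≈ 0.5359; Cmin,ss = (628/181)·f/(1−f) ≈ 4.006 μg/mL.
Regimen B: f = (1/2)^(104/40) ≈ 0.1649; Cmin,ss = (1392/181)·f/(1−f) ≈ 1.519 μg/mL.
Difference ≈ 4.006 − 1.519 ≈ 2.487 μg/mL.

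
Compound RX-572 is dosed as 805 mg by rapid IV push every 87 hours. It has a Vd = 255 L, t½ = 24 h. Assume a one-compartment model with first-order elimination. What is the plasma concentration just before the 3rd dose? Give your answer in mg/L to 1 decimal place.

0.3 mg/L

f = (1/2)^(τ/t½) = (1/2)^(87/24) ≈ 0.0811.
C₀ = D/Vd = 805/255 ≈ 3.157 mg/L.
Before the 3rd dose, 2 doses have been given. Superposition: Cmin = C₀·(f + f²).
≈ 3.157 × (0.0811 + 0.0066) ≈ 3.157 × 0.0877 ≈ 0.277 mg/L.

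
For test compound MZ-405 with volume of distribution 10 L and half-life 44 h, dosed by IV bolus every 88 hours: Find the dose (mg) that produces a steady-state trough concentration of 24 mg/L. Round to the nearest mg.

τ/t½ = 88/44 ≈ 2, so f = (1/2)^(88/44) ≈ 0.250000.
Cmin,ss = (D/Vd)·f/(1−f), so D = Cmin,ss·Vd·(1−f)/f.
D = 24 × 10 × (1−f)/f ≈ 24 × 10 × 3.00000 ≈ 720.00 mg.

720 mg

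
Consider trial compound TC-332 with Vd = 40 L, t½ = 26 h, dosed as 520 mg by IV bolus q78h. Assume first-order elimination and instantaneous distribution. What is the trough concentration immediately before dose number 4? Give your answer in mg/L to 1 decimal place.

1.9 mg/L

f = (1/2)^(τ/t½) = (1/2)^(78/26) ≈ 0.1250.
C₀ = D/Vd = 520/40 ≈ 13.000 mg/L.
Before the 4th dose, 3 doses have been given. Superposition: Cmin = C₀·(f + f² + … + f^3).
≈ 13.000 × (0.1250 + 0.0156 + 0.0020) ≈ 13.000 × 0.1426 ≈ 1.854 mg/L.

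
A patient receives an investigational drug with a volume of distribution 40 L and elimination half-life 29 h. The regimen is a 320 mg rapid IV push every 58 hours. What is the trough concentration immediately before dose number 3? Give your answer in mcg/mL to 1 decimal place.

2.5 mcg/mL

f = (1/2)^(τ/t½) = (1/2)^(58/29) ≈ 0.2500.
C₀ = D/Vd = 320/40 ≈ 8.000 mcg/mL.
Before the 3rd dose, 2 doses have been given. Superposition: Cmin = C₀·(f + f²).
≈ 8.000 × (0.2500 + 0.0625) ≈ 8.000 × 0.3125 ≈ 2.500 mcg/mL.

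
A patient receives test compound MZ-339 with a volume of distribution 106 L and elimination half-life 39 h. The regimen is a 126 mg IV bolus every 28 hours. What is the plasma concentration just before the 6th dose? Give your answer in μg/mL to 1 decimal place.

f = (1/2)^(τ/t½) = (1/2)^(28/39) ≈ 0.6080.
C₀ = D/Vd = 126/106 ≈ 1.189 μg/mL.
Before the 6th dose, 5 doses have been given. Superposition: Cmin = C₀·(f + f² + … + f^5).
≈ 1.189 × (0.6080 + 0.3697 + 0.2248 + 0.1367 + 0.0831) ≈ 1.189 × 1.4223 ≈ 1.691 μg/mL.

1.7 μg/mL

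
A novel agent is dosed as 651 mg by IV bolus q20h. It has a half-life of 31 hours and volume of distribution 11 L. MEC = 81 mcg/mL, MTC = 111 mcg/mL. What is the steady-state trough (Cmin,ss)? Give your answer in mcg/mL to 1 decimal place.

104.9 mcg/mL

Over one 20-h interval, 20/31 ≈ 0.64516 half-lives elapse, leaving f ≈ 0.6394 of each dose.
Accumulation ratio R = 1/(1 − f) ≈ 1/0.3606 ≈ 2.7732.
Each bolus raises the concentration by D/Vd = 651/11 ≈ 59.182 mcg/mL.
Steady-state peak Cmax,ss = C₀·R ≈ 59.182 × 2.7732 ≈ 164.124 mcg/mL.
One interval later, Cmin,ss = Cmax,ss·e^(−kτ) ≈ 164.124 × 0.6394 ≈ 104.941 mcg/mL.
Trough 104.9 mcg/mL vs MEC 81 mcg/mL: adequate.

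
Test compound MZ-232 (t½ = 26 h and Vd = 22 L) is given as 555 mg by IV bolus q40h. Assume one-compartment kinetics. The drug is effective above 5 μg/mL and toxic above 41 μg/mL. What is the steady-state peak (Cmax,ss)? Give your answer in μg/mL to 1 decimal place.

38.5 μg/mL

τ/t½ = 40/26 ≈ 1.5385, so fraction remaining f = (1/2)^(40/26) ≈ 0.3443.
Accumulation ratio R = 1/(1 − f) ≈ 1/0.6557 ≈ 1.5251.
Single-dose peak C₀ = D/Vd = 555/22 ≈ 25.227 μg/mL.
Cmax,ss = C₀/(1 − f) ≈ 25.227/0.6557 ≈ 38.473 μg/mL.
Peak 38.5 μg/mL vs MTC 41 μg/mL: below toxic threshold.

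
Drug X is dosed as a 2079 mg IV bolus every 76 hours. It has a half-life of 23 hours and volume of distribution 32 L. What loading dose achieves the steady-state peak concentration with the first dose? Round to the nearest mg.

2313 mg

f = (1/2)^(76/23) ≈ 0.101226; accumulation ratio R = 1/(1−f) ≈ 1.11263.
Loading dose to hit Cmax,ss on first dose: D_load = D_maint·R ≈ 2079 × 1.11263 ≈ 2313.16 mg.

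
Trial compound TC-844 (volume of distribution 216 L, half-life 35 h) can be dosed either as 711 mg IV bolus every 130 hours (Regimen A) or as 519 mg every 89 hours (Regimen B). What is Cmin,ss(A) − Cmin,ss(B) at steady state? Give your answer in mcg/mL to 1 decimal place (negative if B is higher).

Regimen A: f = (1/2)^(130/35) ≈ 0.0762; Cmin,ss = (711/216)·f/(1−f) ≈ 0.272 mcg/mL.
Regimen B: f = (1/2)^(89/35) ≈ 0.1716; Cmin,ss = (519/216)·f/(1−f) ≈ 0.498 mcg/mL.
Difference ≈ 0.272 − 0.498 ≈ -0.226 mcg/mL.

-0.2 mcg/mL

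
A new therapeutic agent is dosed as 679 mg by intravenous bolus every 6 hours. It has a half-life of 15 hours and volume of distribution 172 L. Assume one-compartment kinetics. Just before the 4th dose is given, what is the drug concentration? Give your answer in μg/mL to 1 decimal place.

7.0 μg/mL

f = (1/2)^(τ/t½) = (1/2)^(6/15) ≈ 0.7579.
C₀ = D/Vd = 679/172 ≈ 3.948 μg/mL.
Before the 4th dose, 3 doses have been given. Superposition: Cmin = C₀·(f + f² + … + f^3).
≈ 3.948 × (0.7579 + 0.5744 + 0.4353) ≈ 3.948 × 1.7676 ≈ 6.978 μg/mL.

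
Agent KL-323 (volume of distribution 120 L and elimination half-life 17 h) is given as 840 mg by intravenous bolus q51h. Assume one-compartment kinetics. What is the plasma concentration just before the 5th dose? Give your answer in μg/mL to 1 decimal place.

f = (1/2)^(τ/t½) = (1/2)^(51/17) ≈ 0.1250.
C₀ = D/Vd = 840/120 ≈ 7.000 μg/mL.
Before the 5th dose, 4 doses have been given. Superposition: Cmin = C₀·(f + f² + … + f^4).
≈ 7.000 × (0.1250 + 0.0156 + 0.0020 + 0.0002) ≈ 7.000 × 0.1428 ≈ 1.000 μg/mL.

1.0 μg/mL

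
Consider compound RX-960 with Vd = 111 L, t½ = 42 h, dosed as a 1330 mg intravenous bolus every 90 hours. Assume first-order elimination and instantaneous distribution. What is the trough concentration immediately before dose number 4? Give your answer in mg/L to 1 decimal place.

f = (1/2)^(τ/t½) = (1/2)^(90/42) ≈ 0.2264.
C₀ = D/Vd = 1330/111 ≈ 11.982 mg/L.
Before the 4th dose, 3 doses have been given. Superposition: Cmin = C₀·(f + f² + … + f^3).
≈ 11.982 × (0.2264 + 0.0513 + 0.0116) ≈ 11.982 × 0.2893 ≈ 3.466 mg/L.

3.5 mg/L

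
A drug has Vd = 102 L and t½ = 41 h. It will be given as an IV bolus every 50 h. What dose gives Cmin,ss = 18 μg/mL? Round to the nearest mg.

2439 mg

τ/t½ = 50/41 ≈ 1.2195, so f = (1/2)^(50/41) ≈ 0.429428.
Cmin,ss = (D/Vd)·f/(1−f), so D = Cmin,ss·Vd·(1−f)/f.
D = 18 × 102 × (1−f)/f ≈ 18 × 102 × 1.32868 ≈ 2439.46 mg.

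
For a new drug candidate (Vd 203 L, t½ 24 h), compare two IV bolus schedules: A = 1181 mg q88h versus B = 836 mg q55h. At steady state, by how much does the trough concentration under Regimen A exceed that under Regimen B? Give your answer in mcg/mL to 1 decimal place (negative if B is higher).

-0.6 mcg/mL

Regimen A: f = (1/2)^(88/24) ≈ 0.0787; Cmin,ss = (1181/203)·f/(1−f) ≈ 0.497 mcg/mL.
Regimen B: f = (1/2)^(55/24) ≈ 0.2042; Cmin,ss = (836/203)·f/(1−f) ≈ 1.057 mcg/mL.
Difference ≈ 0.497 − 1.057 ≈ -0.560 mcg/mL.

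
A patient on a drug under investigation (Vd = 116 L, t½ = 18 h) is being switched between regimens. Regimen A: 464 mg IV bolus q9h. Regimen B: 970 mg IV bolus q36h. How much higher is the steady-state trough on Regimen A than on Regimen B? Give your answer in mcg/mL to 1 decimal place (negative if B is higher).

Regimen A: f = (1/2)^(9/18) ≈ 0.7071; Cmin,ss = (464/116)·f/(1−f) ≈ 9.657 mcg/mL.
Regimen B: f = (1/2)^(36/18) ≈ 0.2500; Cmin,ss = (970/116)·f/(1−f) ≈ 2.787 mcg/mL.
Difference ≈ 9.657 − 2.787 ≈ 6.870 mcg/mL.

6.9 mcg/mL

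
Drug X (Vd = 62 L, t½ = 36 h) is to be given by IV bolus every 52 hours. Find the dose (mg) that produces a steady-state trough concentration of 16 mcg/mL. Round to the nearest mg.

τ/t½ = 52/36 ≈ 1.4444, so f = (1/2)^(52/36) ≈ 0.367434.
Cmin,ss = (D/Vd)·f/(1−f), so D = Cmin,ss·Vd·(1−f)/f.
D = 16 × 62 × (1−f)/f ≈ 16 × 62 × 1.72158 ≈ 1707.81 mg.

1708 mg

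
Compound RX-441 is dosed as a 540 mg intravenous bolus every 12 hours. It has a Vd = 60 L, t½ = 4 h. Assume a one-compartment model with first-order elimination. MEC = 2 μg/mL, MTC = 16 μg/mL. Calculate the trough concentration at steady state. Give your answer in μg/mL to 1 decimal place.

τ = 12 h = 3 half-lives, so f = (1/2)^3 = 0.125.
Accumulation ratio R = 1/(1 − f) = 1/0.875 = 8/7.
Single-dose peak C₀ = D/Vd = 540/60 = 9 μg/mL.
Steady-state peak Cmax,ss = C₀·R = 9 × 8/7 ≈ 10.286 μg/mL.
Steady-state trough Cmin,ss = Cmax,ss·f ≈ 10.286 × 0.125 ≈ 1.286 μg/mL.
Trough 1.3 μg/mL vs MEC 2 μg/mL: subtherapeutic.

1.3 μg/mL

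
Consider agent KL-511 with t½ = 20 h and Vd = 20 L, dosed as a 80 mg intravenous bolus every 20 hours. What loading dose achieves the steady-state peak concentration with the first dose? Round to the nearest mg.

160 mg

f = (1/2)^(20/20) ≈ 0.500000; accumulation ratio R = 1/(1−f) ≈ 2.00000.
Loading dose to hit Cmax,ss on first dose: D_load = D_maint·R ≈ 80 × 2.00000 ≈ 160.00 mg.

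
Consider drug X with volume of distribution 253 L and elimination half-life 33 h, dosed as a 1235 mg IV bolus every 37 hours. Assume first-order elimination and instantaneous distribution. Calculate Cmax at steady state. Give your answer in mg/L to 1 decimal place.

9.0 mg/L

τ/t½ = 37/33 ≈ 1.1212, so fraction remaining f = (1/2)^(37/33) ≈ 0.4597.
At steady state, accumulation factor R = 1/(1 − e^(−kτ)) ≈ 1.8508.
Each bolus raises the concentration by D/Vd = 1235/253 ≈ 4.881 mg/L.
Steady-state peak Cmax,ss = C₀·R ≈ 4.881 × 1.8508 ≈ 9.034 mg/L.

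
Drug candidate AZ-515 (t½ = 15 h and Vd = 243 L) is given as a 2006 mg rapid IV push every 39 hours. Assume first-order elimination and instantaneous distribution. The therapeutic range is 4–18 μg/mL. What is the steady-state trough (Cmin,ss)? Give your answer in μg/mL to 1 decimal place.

k = ln2/t½ = ln2/15 ≈ 0.046210 h⁻¹; fraction remaining f = e^(−kτ) = e^(−0.046210×39) ≈ 0.1649.
Single-dose peak C₀ = D/Vd = 2006/243 ≈ 8.255 μg/mL.
Steady-state trough Cmin,ss = C₀·f/(1−f) ≈ 8.255 × 0.1649/0.8351 ≈ 1.630 μg/mL.
Trough 1.6 μg/mL vs MEC 4 μg/mL: subtherapeutic.

1.6 μg/mL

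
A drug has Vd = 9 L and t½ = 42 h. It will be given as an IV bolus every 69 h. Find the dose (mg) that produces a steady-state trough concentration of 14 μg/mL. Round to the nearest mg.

267 mg

τ/t½ = 69/42 ≈ 1.6429, so f = (1/2)^(69/42) ≈ 0.320222.
Cmin,ss = (D/Vd)·f/(1−f), so D = Cmin,ss·Vd·(1−f)/f.
D = 14 × 9 × (1−f)/f ≈ 14 × 9 × 2.12283 ≈ 267.48 mg.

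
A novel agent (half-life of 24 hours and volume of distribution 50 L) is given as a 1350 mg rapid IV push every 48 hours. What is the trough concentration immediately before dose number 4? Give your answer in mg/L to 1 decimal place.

8.9 mg/L

f = (1/2)^(τ/t½) = (1/2)^(48/24) ≈ 0.2500.
C₀ = D/Vd = 1350/50 ≈ 27.000 mg/L.
Before the 4th dose, 3 doses have been given. Superposition: Cmin = C₀·(f + f² + … + f^3).
≈ 27.000 × (0.2500 + 0.0625 + 0.0156) ≈ 27.000 × 0.3281 ≈ 8.859 mg/L.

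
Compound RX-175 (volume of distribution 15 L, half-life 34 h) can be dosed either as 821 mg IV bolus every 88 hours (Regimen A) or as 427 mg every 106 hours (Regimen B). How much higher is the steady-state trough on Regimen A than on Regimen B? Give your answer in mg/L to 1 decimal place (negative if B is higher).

Regimen A: f = (1/2)^(88/34) ≈ 0.1663; Cmin,ss = (821/15)·f/(1−f) ≈ 10.918 mg/L.
Regimen B: f = (1/2)^(106/34) ≈ 0.1152; Cmin,ss = (427/15)·f/(1−f) ≈ 3.706 mg/L.
Difference ≈ 10.918 − 3.706 ≈ 7.212 mg/L.

7.2 mg/L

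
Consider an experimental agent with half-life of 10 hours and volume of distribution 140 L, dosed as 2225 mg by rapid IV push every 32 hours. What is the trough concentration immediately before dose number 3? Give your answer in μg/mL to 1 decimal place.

f = (1/2)^(τ/t½) = (1/2)^(32/10) ≈ 0.1088.
C₀ = D/Vd = 2225/140 ≈ 15.893 μg/mL.
Before the 3rd dose, 2 doses have been given. Superposition: Cmin = C₀·(f + f²).
≈ 15.893 × (0.1088 + 0.0118) ≈ 15.893 × 0.1206 ≈ 1.917 μg/mL.

1.9 μg/mL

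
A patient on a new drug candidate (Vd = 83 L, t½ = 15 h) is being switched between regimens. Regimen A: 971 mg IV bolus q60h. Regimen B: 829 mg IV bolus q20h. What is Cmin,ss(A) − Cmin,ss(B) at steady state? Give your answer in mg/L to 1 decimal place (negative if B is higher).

-5.8 mg/L

Regimen A: f = (1/2)^(60/15) ≈ 0.0625; Cmin,ss = (971/83)·f/(1−f) ≈ 0.780 mg/L.
Regimen B: f = (1/2)^(20/15) ≈ 0.3969; Cmin,ss = (829/83)·f/(1−f) ≈ 6.573 mg/L.
Difference ≈ 0.780 − 6.573 ≈ -5.793 mg/L.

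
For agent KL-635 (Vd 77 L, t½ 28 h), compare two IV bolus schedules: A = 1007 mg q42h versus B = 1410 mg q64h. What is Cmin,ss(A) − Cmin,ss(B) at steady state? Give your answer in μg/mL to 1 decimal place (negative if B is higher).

Regimen A: f = (1/2)^(42/28) ≈ 0.3536; Cmin,ss = (1007/77)·f/(1−f) ≈ 7.154 μg/mL.
Regimen B: f = (1/2)^(64/28) ≈ 0.2051; Cmin,ss = (1410/77)·f/(1−f) ≈ 4.725 μg/mL.
Difference ≈ 7.154 − 4.725 ≈ 2.429 μg/mL.

2.4 μg/mL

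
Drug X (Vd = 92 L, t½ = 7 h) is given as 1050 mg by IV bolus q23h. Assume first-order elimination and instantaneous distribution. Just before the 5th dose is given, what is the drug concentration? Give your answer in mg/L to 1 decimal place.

1.3 mg/L

f = (1/2)^(τ/t½) = (1/2)^(23/7) ≈ 0.1025.
C₀ = D/Vd = 1050/92 ≈ 11.413 mg/L.
Before the 5th dose, 4 doses have been given. Superposition: Cmin = C₀·(f + f² + … + f^4).
≈ 11.413 × (0.1025 + 0.0105 + 0.0011 + 0.0001) ≈ 11.413 × 0.1142 ≈ 1.303 mg/L.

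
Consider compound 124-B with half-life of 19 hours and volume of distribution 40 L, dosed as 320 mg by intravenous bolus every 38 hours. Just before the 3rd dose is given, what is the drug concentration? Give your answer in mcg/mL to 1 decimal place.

2.5 mcg/mL

f = (1/2)^(τ/t½) = (1/2)^(38/19) ≈ 0.2500.
C₀ = D/Vd = 320/40 ≈ 8.000 mcg/mL.
Before the 3rd dose, 2 doses have been given. Superposition: Cmin = C₀·(f + f²).
≈ 8.000 × (0.2500 + 0.0625) ≈ 8.000 × 0.3125 ≈ 2.500 mcg/mL.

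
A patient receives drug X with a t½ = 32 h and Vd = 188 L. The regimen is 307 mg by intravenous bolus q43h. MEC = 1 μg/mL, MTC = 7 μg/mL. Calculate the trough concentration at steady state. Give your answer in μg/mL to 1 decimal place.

1.1 μg/mL

τ/t½ = 43/32 ≈ 1.3438, so fraction remaining f = (1/2)^(43/32) ≈ 0.3940.
At steady state, accumulation factor R = 1/(1 − e^(−kτ)) ≈ 1.6502.
Single-dose peak C₀ = D/Vd = 307/188 ≈ 1.633 μg/mL.
Cmax,ss = C₀/(1 − f) ≈ 1.633/0.6060 ≈ 2.695 μg/mL.
One interval later, Cmin,ss = Cmax,ss·e^(−kτ) ≈ 2.695 × 0.3940 ≈ 1.062 μg/mL.
Trough 1.1 μg/mL vs MEC 1 μg/mL: adequate.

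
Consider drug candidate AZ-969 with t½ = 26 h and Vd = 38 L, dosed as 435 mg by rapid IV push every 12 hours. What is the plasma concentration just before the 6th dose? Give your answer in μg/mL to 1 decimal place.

f = (1/2)^(τ/t½) = (1/2)^(12/26) ≈ 0.7262.
C₀ = D/Vd = 435/38 ≈ 11.447 μg/mL.
Before the 6th dose, 5 doses have been given. Superposition: Cmin = C₀·(f + f² + … + f^5).
≈ 11.447 × (0.7262 + 0.5274 + 0.3830 + 0.2781 + 0.2020) ≈ 11.447 × 2.1167 ≈ 24.230 μg/mL.

24.2 μg/mL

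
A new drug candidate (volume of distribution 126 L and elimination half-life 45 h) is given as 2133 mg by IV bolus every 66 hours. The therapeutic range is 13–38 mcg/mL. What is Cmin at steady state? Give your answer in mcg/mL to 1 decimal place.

9.6 mcg/mL

Over one 66-h interval, 66/45 ≈ 1.4667 half-lives elapse, leaving f ≈ 0.3618 of each dose.
At steady state, accumulation factor R = 1/(1 − e^(−kτ)) ≈ 1.5669.
Single-dose peak C₀ = D/Vd = 2133/126 ≈ 16.929 mcg/mL.
Steady-state peak Cmax,ss = C₀·R ≈ 16.929 × 1.5669 ≈ 26.526 mcg/mL.
Steady-state trough Cmin,ss = Cmax,ss·f ≈ 26.526 × 0.3618 ≈ 9.597 mcg/mL.
Trough 9.6 mcg/mL vs MEC 13 mcg/mL: subtherapeutic.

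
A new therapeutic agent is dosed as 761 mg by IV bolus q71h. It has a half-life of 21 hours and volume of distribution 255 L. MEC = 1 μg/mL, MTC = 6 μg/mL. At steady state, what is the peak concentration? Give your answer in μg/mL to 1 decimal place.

3.3 μg/mL

Over one 71-h interval, 71/21 ≈ 3.381 half-lives elapse, leaving f ≈ 0.0960 of each dose.
At steady state, accumulation factor R = 1/(1 − e^(−kτ)) ≈ 1.1062.
Each bolus raises the concentration by D/Vd = 761/255 ≈ 2.984 μg/mL.
Steady-state peak Cmax,ss = C₀·R ≈ 2.984 × 1.1062 ≈ 3.301 μg/mL.
Peak 3.3 μg/mL vs MTC 6 μg/mL: below toxic threshold.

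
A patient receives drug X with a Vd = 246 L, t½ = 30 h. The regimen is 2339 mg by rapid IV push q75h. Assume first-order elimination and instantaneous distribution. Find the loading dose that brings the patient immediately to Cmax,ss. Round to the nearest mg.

f = (1/2)^(75/30) ≈ 0.176777; accumulation ratio R = 1/(1−f) ≈ 1.21474.
Loading dose to hit Cmax,ss on first dose: D_load = D_maint·R ≈ 2339 × 1.21474 ≈ 2841.28 mg.

2841 mg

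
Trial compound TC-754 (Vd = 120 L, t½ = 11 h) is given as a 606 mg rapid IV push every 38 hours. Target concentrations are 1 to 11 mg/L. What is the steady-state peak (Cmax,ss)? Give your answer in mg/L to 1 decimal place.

5.6 mg/L

k = ln2/t½ = ln2/11 ≈ 0.063013 h⁻¹; fraction remaining f = e^(−kτ) = e^(−0.063013×38) ≈ 0.0912.
Accumulation ratio R = 1/(1 − f) ≈ 1/0.9088 ≈ 1.1004.
Single-dose peak C₀ = D/Vd = 606/120 ≈ 5.050 mg/L.
Steady-state peak Cmax,ss = C₀·R ≈ 5.050 × 1.1004 ≈ 5.557 mg/L.
Peak 5.6 mg/L vs MTC 11 mg/L: below toxic threshold.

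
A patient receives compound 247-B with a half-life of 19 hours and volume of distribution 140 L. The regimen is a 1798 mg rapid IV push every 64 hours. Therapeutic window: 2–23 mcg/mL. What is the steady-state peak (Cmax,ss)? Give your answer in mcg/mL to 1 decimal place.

τ/t½ = 64/19 ≈ 3.3684, so fraction remaining f = (1/2)^(64/19) ≈ 0.0968.
At steady state, accumulation factor R = 1/(1 − e^(−kτ)) ≈ 1.1072.
Each bolus raises the concentration by D/Vd = 1798/140 ≈ 12.843 mcg/mL.
Steady-state peak Cmax,ss = C₀·R ≈ 12.843 × 1.1072 ≈ 14.220 mcg/mL.
Peak 14.2 mcg/mL vs MTC 23 mcg/mL: below toxic threshold.

14.2 mcg/mL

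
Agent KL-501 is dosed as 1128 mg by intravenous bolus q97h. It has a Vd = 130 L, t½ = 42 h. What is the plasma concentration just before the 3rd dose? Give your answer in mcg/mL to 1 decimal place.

2.1 mcg/mL

f = (1/2)^(τ/t½) = (1/2)^(97/42) ≈ 0.2017.
C₀ = D/Vd = 1128/130 ≈ 8.677 mcg/mL.
Before the 3rd dose, 2 doses have been given. Superposition: Cmin = C₀·(f + f²).
≈ 8.677 × (0.2017 + 0.0407) ≈ 8.677 × 0.2424 ≈ 2.103 mcg/mL.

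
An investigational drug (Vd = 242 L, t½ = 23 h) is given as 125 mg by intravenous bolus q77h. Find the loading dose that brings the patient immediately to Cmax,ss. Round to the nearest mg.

f = (1/2)^(77/23) ≈ 0.098221; accumulation ratio R = 1/(1−f) ≈ 1.10892.
Loading dose to hit Cmax,ss on first dose: D_load = D_maint·R ≈ 125 × 1.10892 ≈ 138.61 mg.

139 mg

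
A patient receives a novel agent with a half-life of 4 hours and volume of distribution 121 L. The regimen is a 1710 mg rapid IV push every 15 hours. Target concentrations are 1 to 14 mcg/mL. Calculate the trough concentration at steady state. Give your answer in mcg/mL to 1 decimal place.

1.1 mcg/mL

k = ln2/t½ = ln2/4 ≈ 0.173287 h⁻¹; fraction remaining f = e^(−kτ) = e^(−0.173287×15) ≈ 0.0743.
Single-dose peak C₀ = D/Vd = 1710/121 ≈ 14.132 mcg/mL.
Steady-state trough Cmin,ss = C₀·f/(1−f) ≈ 14.132 × 0.0743/0.9257 ≈ 1.134 mcg/mL.
Trough 1.1 mcg/mL vs MEC 1 mcg/mL: adequate.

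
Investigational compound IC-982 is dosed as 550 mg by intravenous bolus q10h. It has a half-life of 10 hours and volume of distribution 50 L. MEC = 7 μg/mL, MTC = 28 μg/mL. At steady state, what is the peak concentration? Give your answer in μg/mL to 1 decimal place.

τ = 10 h = 1 half-life, so f = (1/2)^1 = 0.5.
At steady state, R = 1/(1 − 0.5) = 2/1.
Single-dose peak C₀ = D/Vd = 550/50 = 11 μg/mL.
Steady-state peak Cmax,ss = C₀·R = 11 × 2/1 ≈ 22.000 μg/mL.
Peak 22.0 μg/mL vs MTC 28 μg/mL: below toxic threshold.

22.0 μg/mL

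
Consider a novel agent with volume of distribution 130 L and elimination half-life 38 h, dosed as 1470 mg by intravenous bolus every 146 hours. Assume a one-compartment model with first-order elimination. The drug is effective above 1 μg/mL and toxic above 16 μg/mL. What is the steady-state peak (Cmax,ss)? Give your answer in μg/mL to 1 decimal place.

k = ln2/t½ = ln2/38 ≈ 0.018241 h⁻¹; fraction remaining f = e^(−kτ) = e^(−0.018241×146) ≈ 0.0697.
Accumulation ratio R = 1/(1 − f) ≈ 1/0.9303 ≈ 1.0749.
Single-dose peak C₀ = D/Vd = 1470/130 ≈ 11.308 μg/mL.
Cmax,ss = C₀/(1 − f) ≈ 11.308/0.9303 ≈ 12.155 μg/mL.
Peak 12.2 μg/mL vs MTC 16 μg/mL: below toxic threshold.

12.2 μg/mL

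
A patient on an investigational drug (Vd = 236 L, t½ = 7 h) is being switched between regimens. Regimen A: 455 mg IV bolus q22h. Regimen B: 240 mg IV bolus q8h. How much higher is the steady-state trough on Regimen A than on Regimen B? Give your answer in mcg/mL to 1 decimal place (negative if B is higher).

-0.6 mcg/mL

Regimen A: f = (1/2)^(22/7) ≈ 0.1132; Cmin,ss = (455/236)·f/(1−f) ≈ 0.246 mcg/mL.
Regimen B: f = (1/2)^(8/7) ≈ 0.4529; Cmin,ss = (240/236)·f/(1−f) ≈ 0.842 mcg/mL.
Difference ≈ 0.246 − 0.842 ≈ -0.596 mcg/mL.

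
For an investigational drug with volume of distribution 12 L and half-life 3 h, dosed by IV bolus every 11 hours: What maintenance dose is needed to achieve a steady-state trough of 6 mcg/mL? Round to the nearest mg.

τ/t½ = 11/3 ≈ 3.6667, so f = (1/2)^(11/3) ≈ 0.078745.
Cmin,ss = (D/Vd)·f/(1−f), so D = Cmin,ss·Vd·(1−f)/f.
D = 6 × 12 × (1−f)/f ≈ 6 × 12 × 11.69922 ≈ 842.34 mg.

842 mg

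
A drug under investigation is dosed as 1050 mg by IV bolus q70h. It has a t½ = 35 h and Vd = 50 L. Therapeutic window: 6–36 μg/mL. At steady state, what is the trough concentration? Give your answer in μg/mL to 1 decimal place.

The dosing interval is 2 half-lives, so f = 2^(−2) = 0.25.
At steady state, R = 1/(1 − 0.25) = 4/3.
Single-dose peak C₀ = D/Vd = 1050/50 = 21 μg/mL.
Steady-state peak Cmax,ss = C₀·R = 21 × 4/3 ≈ 28.000 μg/mL.
Steady-state trough Cmin,ss = Cmax,ss·f ≈ 28.000 × 0.25 ≈ 7.000 μg/mL.
Trough 7.0 μg/mL vs MEC 6 μg/mL: adequate.

7.0 μg/mL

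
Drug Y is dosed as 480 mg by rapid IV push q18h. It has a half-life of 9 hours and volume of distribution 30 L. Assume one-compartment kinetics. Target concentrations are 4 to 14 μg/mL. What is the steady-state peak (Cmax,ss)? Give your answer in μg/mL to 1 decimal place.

τ = 18 h = 2 half-lives, so f = (1/2)^2 = 0.25.
At steady state, R = 1/(1 − 0.25) = 4/3.
Single-dose peak C₀ = D/Vd = 480/30 = 16 μg/mL.
Steady-state peak Cmax,ss = C₀·R = 16 × 4/3 ≈ 21.333 μg/mL.
Peak 21.3 μg/mL vs MTC 14 μg/mL: exceeds toxic threshold.

21.3 μg/mL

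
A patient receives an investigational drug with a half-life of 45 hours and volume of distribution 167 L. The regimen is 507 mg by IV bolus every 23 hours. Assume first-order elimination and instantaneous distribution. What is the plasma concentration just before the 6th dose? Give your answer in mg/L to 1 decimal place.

5.9 mg/L

f = (1/2)^(τ/t½) = (1/2)^(23/45) ≈ 0.7017.
C₀ = D/Vd = 507/167 ≈ 3.036 mg/L.
Before the 6th dose, 5 doses have been given. Superposition: Cmin = C₀·(f + f² + … + f^5).
≈ 3.036 × (0.7017 + 0.4924 + 0.3455 + 0.2424 + 0.1701) ≈ 3.036 × 1.9521 ≈ 5.927 mg/L.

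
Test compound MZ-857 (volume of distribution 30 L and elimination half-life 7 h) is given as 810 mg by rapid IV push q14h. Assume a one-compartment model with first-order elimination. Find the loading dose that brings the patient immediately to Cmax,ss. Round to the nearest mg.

1080 mg

f = (1/2)^(14/7) ≈ 0.250000; accumulation ratio R = 1/(1−f) ≈ 1.33333.
Loading dose to hit Cmax,ss on first dose: D_load = D_maint·R ≈ 810 × 1.33333 ≈ 1080.00 mg.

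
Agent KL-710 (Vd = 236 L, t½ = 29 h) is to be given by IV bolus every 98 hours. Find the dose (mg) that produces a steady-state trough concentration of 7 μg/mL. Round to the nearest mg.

τ/t½ = 98/29 ≈ 3.3793, so f = (1/2)^(98/29) ≈ 0.096101.
Cmin,ss = (D/Vd)·f/(1−f), so D = Cmin,ss·Vd·(1−f)/f.
D = 7 × 236 × (1−f)/f ≈ 7 × 236 × 9.40572 ≈ 15538.25 mg.

15538 mg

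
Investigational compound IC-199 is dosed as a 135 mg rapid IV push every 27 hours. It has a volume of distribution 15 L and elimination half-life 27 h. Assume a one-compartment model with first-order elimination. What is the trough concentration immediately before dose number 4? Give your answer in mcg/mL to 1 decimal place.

f = (1/2)^(τ/t½) = (1/2)^(27/27) ≈ 0.5000.
C₀ = D/Vd = 135/15 ≈ 9.000 mcg/mL.
Before the 4th dose, 3 doses have been given. Superposition: Cmin = C₀·(f + f² + … + f^3).
≈ 9.000 × (0.5000 + 0.2500 + 0.1250) ≈ 9.000 × 0.8750 ≈ 7.875 mcg/mL.

7.9 mcg/mL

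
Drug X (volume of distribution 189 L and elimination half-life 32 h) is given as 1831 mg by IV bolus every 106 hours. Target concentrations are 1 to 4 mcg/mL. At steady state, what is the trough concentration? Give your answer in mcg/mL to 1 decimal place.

1.1 mcg/mL

τ/t½ = 106/32 ≈ 3.3125, so fraction remaining f = (1/2)^(106/32) ≈ 0.1007.
Accumulation ratio R = 1/(1 − f) ≈ 1/0.8993 ≈ 1.1120.
Single-dose peak C₀ = D/Vd = 1831/189 ≈ 9.688 mcg/mL.
Steady-state peak Cmax,ss = C₀·R ≈ 9.688 × 1.1120 ≈ 10.773 mcg/mL.
One interval later, Cmin,ss = Cmax,ss·e^(−kτ) ≈ 10.773 × 0.1007 ≈ 1.085 mcg/mL.
Trough 1.1 mcg/mL vs MEC 1 mcg/mL: adequate.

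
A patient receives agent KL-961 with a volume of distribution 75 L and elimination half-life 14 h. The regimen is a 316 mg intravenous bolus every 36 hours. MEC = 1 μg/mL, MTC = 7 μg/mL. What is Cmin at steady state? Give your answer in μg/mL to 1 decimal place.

k = ln2/t½ = ln2/14 ≈ 0.049511 h⁻¹; fraction remaining f = e^(−kτ) = e^(−0.049511×36) ≈ 0.1682.
Accumulation ratio R = 1/(1 − f) ≈ 1/0.8318 ≈ 1.2022.
Each bolus raises the concentration by D/Vd = 316/75 ≈ 4.213 μg/mL.
Cmax,ss = C₀/(1 − f) ≈ 4.213/0.8318 ≈ 5.065 μg/mL.
Steady-state trough Cmin,ss = Cmax,ss·f ≈ 5.065 × 0.1682 ≈ 0.852 μg/mL.
Trough 0.9 μg/mL vs MEC 1 μg/mL: subtherapeutic.

0.9 μg/mL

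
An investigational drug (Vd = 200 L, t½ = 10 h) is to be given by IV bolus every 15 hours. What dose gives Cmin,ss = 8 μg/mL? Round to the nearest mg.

τ/t½ = 15/10 ≈ 1.5, so f = (1/2)^(15/10) ≈ 0.353553.
Cmin,ss = (D/Vd)·f/(1−f), so D = Cmin,ss·Vd·(1−f)/f.
D = 8 × 200 × (1−f)/f ≈ 8 × 200 × 1.82843 ≈ 2925.49 mg.

2925 mg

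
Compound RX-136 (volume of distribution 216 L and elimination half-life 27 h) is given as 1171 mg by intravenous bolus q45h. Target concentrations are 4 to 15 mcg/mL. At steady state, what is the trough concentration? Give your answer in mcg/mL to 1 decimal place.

τ/t½ = 45/27 ≈ 1.6667, so fraction remaining f = (1/2)^(45/27) ≈ 0.3150.
At steady state, accumulation factor R = 1/(1 − e^(−kτ)) ≈ 1.4599.
Each bolus raises the concentration by D/Vd = 1171/216 ≈ 5.421 mcg/mL.
Cmax,ss = C₀/(1 − f) ≈ 5.421/0.6850 ≈ 7.914 mcg/mL.
One interval later, Cmin,ss = Cmax,ss·e^(−kτ) ≈ 7.914 × 0.3150 ≈ 2.493 mcg/mL.
Trough 2.5 mcg/mL vs MEC 4 mcg/mL: subtherapeutic.

2.5 mcg/mL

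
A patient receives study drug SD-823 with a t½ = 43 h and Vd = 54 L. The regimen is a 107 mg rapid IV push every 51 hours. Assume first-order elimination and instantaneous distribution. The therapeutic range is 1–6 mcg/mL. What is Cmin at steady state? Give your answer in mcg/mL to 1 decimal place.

1.6 mcg/mL

τ/t½ = 51/43 ≈ 1.186, so fraction remaining f = (1/2)^(51/43) ≈ 0.4395.
Each bolus raises the concentration by D/Vd = 107/54 ≈ 1.981 mcg/mL.
Steady-state trough Cmin,ss = C₀·f/(1−f) ≈ 1.981 × 0.4395/0.5605 ≈ 1.553 mcg/mL.
Trough 1.6 mcg/mL vs MEC 1 mcg/mL: adequate.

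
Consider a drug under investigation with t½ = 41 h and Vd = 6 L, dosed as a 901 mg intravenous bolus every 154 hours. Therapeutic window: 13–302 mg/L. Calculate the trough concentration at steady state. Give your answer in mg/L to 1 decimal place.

k = ln2/t½ = ln2/41 ≈ 0.016906 h⁻¹; fraction remaining f = e^(−kτ) = e^(−0.016906×154) ≈ 0.0740.
Single-dose peak C₀ = D/Vd = 901/6 ≈ 150.167 mg/L.
Steady-state trough Cmin,ss = C₀·f/(1−f) ≈ 150.167 × 0.0740/0.9260 ≈ 12.000 mg/L.
Trough 12.0 mg/L vs MEC 13 mg/L: subtherapeutic.

12.0 mg/L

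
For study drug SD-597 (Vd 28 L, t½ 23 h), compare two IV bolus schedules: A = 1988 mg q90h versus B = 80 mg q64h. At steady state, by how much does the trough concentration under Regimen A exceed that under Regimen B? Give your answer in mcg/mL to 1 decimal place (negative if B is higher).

4.6 mcg/mL

Regimen A: f = (1/2)^(90/23) ≈ 0.0664; Cmin,ss = (1988/28)·f/(1−f) ≈ 5.050 mcg/mL.
Regimen B: f = (1/2)^(64/23) ≈ 0.1453; Cmin,ss = (80/28)·f/(1−f) ≈ 0.486 mcg/mL.
Difference ≈ 5.050 − 0.486 ≈ 4.564 mcg/mL.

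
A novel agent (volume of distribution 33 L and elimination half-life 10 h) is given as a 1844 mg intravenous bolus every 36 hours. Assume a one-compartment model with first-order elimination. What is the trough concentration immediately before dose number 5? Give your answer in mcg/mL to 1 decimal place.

f = (1/2)^(τ/t½) = (1/2)^(36/10) ≈ 0.0825.
C₀ = D/Vd = 1844/33 ≈ 55.879 mcg/mL.
Before the 5th dose, 4 doses have been given. Superposition: Cmin = C₀·(f + f² + … + f^4).
≈ 55.879 × (0.0825 + 0.0068 + 0.0006 + 0.0000) ≈ 55.879 × 0.0899 ≈ 5.024 mcg/mL.

5.0 mcg/mL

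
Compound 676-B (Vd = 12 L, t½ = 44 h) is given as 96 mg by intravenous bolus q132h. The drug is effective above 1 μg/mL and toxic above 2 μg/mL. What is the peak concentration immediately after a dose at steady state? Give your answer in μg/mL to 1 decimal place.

9.1 μg/mL

The dosing interval is 3 half-lives, so f = 2^(−3) = 0.125.
Accumulation ratio R = 1/(1 − f) = 1/0.875 = 8/7.
Single-dose peak C₀ = D/Vd = 96/12 = 8 μg/mL.
Steady-state peak Cmax,ss = C₀·R = 8 × 8/7 ≈ 9.143 μg/mL.
Peak 9.1 μg/mL vs MTC 2 μg/mL: exceeds toxic threshold.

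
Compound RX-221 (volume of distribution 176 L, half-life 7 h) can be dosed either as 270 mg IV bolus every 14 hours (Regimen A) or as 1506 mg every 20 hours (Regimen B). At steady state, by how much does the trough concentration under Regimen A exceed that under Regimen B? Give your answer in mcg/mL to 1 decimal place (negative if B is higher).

Regimen A: f = (1/2)^(14/7) ≈ 0.2500; Cmin,ss = (270/176)·f/(1−f) ≈ 0.511 mcg/mL.
Regimen B: f = (1/2)^(20/7) ≈ 0.1380; Cmin,ss = (1506/176)·f/(1−f) ≈ 1.370 mcg/mL.
Difference ≈ 0.511 − 1.370 ≈ -0.859 mcg/mL.

-0.9 mcg/mL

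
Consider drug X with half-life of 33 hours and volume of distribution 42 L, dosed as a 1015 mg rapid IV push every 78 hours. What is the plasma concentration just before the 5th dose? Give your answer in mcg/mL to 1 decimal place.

5.8 mcg/mL

f = (1/2)^(τ/t½) = (1/2)^(78/33) ≈ 0.1943.
C₀ = D/Vd = 1015/42 ≈ 24.167 mcg/mL.
Before the 5th dose, 4 doses have been given. Superposition: Cmin = C₀·(f + f² + … + f^4).
≈ 24.167 × (0.1943 + 0.0378 + 0.0073 + 0.0014) ≈ 24.167 × 0.2408 ≈ 5.819 mcg/mL.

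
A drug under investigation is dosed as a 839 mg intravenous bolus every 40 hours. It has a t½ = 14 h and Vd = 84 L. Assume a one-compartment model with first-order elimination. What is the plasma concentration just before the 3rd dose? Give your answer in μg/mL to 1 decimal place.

1.6 μg/mL

f = (1/2)^(τ/t½) = (1/2)^(40/14) ≈ 0.1380.
C₀ = D/Vd = 839/84 ≈ 9.988 μg/mL.
Before the 3rd dose, 2 doses have been given. Superposition: Cmin = C₀·(f + f²).
≈ 9.988 × (0.1380 + 0.0190) ≈ 9.988 × 0.1570 ≈ 1.568 μg/mL.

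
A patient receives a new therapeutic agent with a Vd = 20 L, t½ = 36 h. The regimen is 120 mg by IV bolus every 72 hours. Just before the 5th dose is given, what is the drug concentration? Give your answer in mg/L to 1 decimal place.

f = (1/2)^(τ/t½) = (1/2)^(72/36) ≈ 0.2500.
C₀ = D/Vd = 120/20 ≈ 6.000 mg/L.
Before the 5th dose, 4 doses have been given. Superposition: Cmin = C₀·(f + f² + … + f^4).
≈ 6.000 × (0.2500 + 0.0625 + 0.0156 + 0.0039) ≈ 6.000 × 0.3320 ≈ 1.992 mg/L.

2.0 mg/L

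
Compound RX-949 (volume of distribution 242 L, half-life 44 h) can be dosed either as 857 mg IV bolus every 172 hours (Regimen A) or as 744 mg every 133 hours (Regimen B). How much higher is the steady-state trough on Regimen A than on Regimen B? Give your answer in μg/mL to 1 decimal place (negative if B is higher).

Regimen A: f = (1/2)^(172/44) ≈ 0.0666; Cmin,ss = (857/242)·f/(1−f) ≈ 0.253 μg/mL.
Regimen B: f = (1/2)^(133/44) ≈ 0.1230; Cmin,ss = (744/242)·f/(1−f) ≈ 0.431 μg/mL.
Difference ≈ 0.253 − 0.431 ≈ -0.178 μg/mL.

-0.2 μg/mL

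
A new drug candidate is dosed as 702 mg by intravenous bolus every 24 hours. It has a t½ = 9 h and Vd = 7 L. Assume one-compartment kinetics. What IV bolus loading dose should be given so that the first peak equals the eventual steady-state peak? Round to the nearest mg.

833 mg

f = (1/2)^(24/9) ≈ 0.157490; accumulation ratio R = 1/(1−f) ≈ 1.18693.
Loading dose to hit Cmax,ss on first dose: D_load = D_maint·R ≈ 702 × 1.18693 ≈ 833.22 mg.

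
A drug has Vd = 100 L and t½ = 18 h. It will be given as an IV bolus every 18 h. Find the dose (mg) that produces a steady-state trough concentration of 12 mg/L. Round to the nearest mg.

1200 mg

τ/t½ = 18/18 ≈ 1, so f = (1/2)^(18/18) ≈ 0.500000.
Cmin,ss = (D/Vd)·f/(1−f), so D = Cmin,ss·Vd·(1−f)/f.
D = 12 × 100 × (1−f)/f ≈ 12 × 100 × 1.00000 ≈ 1200.00 mg.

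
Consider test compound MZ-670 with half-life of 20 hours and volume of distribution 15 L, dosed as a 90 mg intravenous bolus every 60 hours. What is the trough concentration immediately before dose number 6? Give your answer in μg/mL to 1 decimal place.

f = (1/2)^(τ/t½) = (1/2)^(60/20) ≈ 0.1250.
C₀ = D/Vd = 90/15 ≈ 6.000 μg/mL.
Before the 6th dose, 5 doses have been given. Superposition: Cmin = C₀·(f + f² + … + f^5).
≈ 6.000 × (0.1250 + 0.0156 + 0.0020 + 0.0002 + 0.0000) ≈ 6.000 × 0.1428 ≈ 0.857 μg/mL.

0.9 μg/mL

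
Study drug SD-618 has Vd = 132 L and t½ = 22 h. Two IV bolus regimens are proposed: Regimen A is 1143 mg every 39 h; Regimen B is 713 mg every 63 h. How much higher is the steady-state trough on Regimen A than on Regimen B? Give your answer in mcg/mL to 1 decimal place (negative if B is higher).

Regimen A: f = (1/2)^(39/22) ≈ 0.2927; Cmin,ss = (1143/132)·f/(1−f) ≈ 3.583 mcg/mL.
Regimen B: f = (1/2)^(63/22) ≈ 0.1374; Cmin,ss = (713/132)·f/(1−f) ≈ 0.860 mcg/mL.
Difference ≈ 3.583 − 0.860 ≈ 2.723 mcg/mL.

2.7 mcg/mL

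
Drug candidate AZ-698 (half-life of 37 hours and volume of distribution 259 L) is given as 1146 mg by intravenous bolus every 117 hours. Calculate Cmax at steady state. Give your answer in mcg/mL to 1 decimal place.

5.0 mcg/mL

k = ln2/t½ = ln2/37 ≈ 0.018734 h⁻¹; fraction remaining f = e^(−kτ) = e^(−0.018734×117) ≈ 0.1117.
At steady state, accumulation factor R = 1/(1 − e^(−kτ)) ≈ 1.1257.
Single-dose peak C₀ = D/Vd = 1146/259 ≈ 4.425 mcg/mL.
Steady-state peak Cmax,ss = C₀·R ≈ 4.425 × 1.1257 ≈ 4.981 mcg/mL.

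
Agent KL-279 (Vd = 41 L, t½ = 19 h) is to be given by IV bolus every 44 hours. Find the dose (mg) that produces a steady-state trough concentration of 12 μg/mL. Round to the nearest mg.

1958 mg

τ/t½ = 44/19 ≈ 2.3158, so f = (1/2)^(44/19) ≈ 0.200853.
Cmin,ss = (D/Vd)·f/(1−f), so D = Cmin,ss·Vd·(1−f)/f.
D = 12 × 41 × (1−f)/f ≈ 12 × 41 × 3.97877 ≈ 1957.55 mg.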